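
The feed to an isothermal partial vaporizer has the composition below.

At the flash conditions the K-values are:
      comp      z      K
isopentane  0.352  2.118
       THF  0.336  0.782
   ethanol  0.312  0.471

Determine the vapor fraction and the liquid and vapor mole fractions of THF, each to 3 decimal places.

ψ = 0.353, x_THF = 0.364, y_THF = 0.285

Newton–Raphson from ψ = 0.5:
  ψ = 0.500: g = -0.0542, g' = -0.363 → ψ = 0.351
  ψ = 0.351: g = 0.0008, g' = -0.377 → ψ = 0.353
Converged at ψ = 0.353.
Compositions from xᵢ = zᵢ/(1+ψ(Kᵢ−1)), yᵢ = Kᵢxᵢ:
  isopentane: x = 0.252, y = 0.535
  THF: x = 0.364, y = 0.285
  ethanol: x = 0.384, y = 0.181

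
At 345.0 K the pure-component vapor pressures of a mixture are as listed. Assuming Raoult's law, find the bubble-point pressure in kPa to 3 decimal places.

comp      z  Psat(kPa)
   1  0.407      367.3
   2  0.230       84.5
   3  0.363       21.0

At the bubble point ψ → 0, so ΣzᵢKᵢ = 1 with Kᵢ = Pᵢˢᵃᵗ/P ⇒ P = ΣzᵢPᵢˢᵃᵗ.
P = 0.407·367.3 + 0.230·84.5 + 0.363·21.0 = 176.549 kPa

Pbub = 176.549 kPa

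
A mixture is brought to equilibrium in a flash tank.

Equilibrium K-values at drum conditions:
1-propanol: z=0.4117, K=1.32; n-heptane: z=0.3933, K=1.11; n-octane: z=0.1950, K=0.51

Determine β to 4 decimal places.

Material balance + equilibrium reduce to Σ zᵢ(Kᵢ−1)/(1+β(Kᵢ−1)) = 0.
Check two-phase: ΣzᵢKᵢ = 1.0795 > 1 and Σzᵢ/Kᵢ = 1.0486 > 1, so g(0) = 0.0795 > 0 and g(1) = -0.0486 < 0.
Iterate (Newton) starting at β = 0.47:
  β = 0.4700: g = 0.03152, g' = -0.1152 → β = 0.7436
  β = 0.7436: g = -0.00391, g' = -0.1475 → β = 0.7171
  β = 0.7171: g = -0.00006, g' = -0.1433 → β = 0.7167
Converged at β = 0.7167.

β = 0.7167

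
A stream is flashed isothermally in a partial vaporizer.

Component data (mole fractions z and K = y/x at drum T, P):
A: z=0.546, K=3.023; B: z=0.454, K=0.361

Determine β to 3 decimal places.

Material balance + equilibrium reduce to Σ zᵢ(Kᵢ−1)/(1+β(Kᵢ−1)) = 0.
Check two-phase: ΣzᵢKᵢ = 1.814 > 1 and Σzᵢ/Kᵢ = 1.438 > 1, so g(0) = 0.814 > 0 and g(1) = -0.438 < 0.
Binary case is linear: z₁(K₁−1)(1+β(K₂−1)) + z₂(K₂−1)(1+β(K₁−1)) = 0
⇒ β = [z₁(K₁−1)+z₂(K₂−1)] / [−(K₁−1)(K₂−1)] = 0.8145/1.2927 = 0.630

β = 0.630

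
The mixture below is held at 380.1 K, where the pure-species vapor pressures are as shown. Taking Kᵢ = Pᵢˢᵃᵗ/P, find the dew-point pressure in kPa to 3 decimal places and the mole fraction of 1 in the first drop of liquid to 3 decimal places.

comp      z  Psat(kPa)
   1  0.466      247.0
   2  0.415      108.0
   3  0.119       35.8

Pdew = 110.458 kPa, x_1 = 0.208

At the dew point ψ → 1, so Σzᵢ/Kᵢ = 1 with Kᵢ = Pᵢˢᵃᵗ/P ⇒ 1/P = Σzᵢ/Pᵢˢᵃᵗ.
1/P = 0.466/247.0 + 0.415/108.0 + 0.119/35.8 = 0.009053 ⇒ P = 110.458 kPa
xᵢ = zᵢP/Pᵢˢᵃᵗ ⇒ x_1 = 0.466·110.458/247.0 = 0.208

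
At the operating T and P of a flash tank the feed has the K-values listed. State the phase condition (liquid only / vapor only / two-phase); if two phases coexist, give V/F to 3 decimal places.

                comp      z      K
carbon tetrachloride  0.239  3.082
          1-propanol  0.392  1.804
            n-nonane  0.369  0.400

two-phase, V/F = 0.733

ΣzᵢKᵢ = 1.591; Σzᵢ/Kᵢ = 1.217.
Both exceed 1, so a two-phase solution exists.
Rachford–Rice: g(ψ) = Σ zᵢ(Kᵢ−1)/(1+ψ(Kᵢ−1)) = 0.
Newton iteration, ψ⁰ = 0.5:
  ψ = 0.500: g = 0.1523, g' = -0.649 → ψ = 0.735
  ψ = 0.735: g = -0.0012, g' = -0.687 → ψ = 0.733
Converged at ψ = 0.733.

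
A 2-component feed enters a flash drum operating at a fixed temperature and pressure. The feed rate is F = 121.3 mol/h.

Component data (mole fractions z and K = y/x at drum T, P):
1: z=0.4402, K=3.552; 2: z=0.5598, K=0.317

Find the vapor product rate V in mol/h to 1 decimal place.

V = 51.6 mol/h

Newton iteration, β⁰ = 0.5:
  β = 0.5000: g = -0.08705, g' = -1.1557 → β = 0.4247
  β = 0.4247: g = 0.00056, g' = -1.1784 → β = 0.4252
Converged at β = 0.4252.
Then V = β·F = 0.4252·121.3 = 51.6 mol/h and L = F − V = 69.7 mol/h.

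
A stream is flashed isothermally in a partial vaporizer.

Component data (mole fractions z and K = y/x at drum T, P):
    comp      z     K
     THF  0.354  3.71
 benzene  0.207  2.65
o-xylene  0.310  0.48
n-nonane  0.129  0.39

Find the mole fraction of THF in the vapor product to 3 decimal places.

Material balance + equilibrium reduce to Σ zᵢ(Kᵢ−1)/(1+ψ(Kᵢ−1)) = 0.
Check two-phase: ΣzᵢKᵢ = 2.061 > 1 and Σzᵢ/Kᵢ = 1.150 > 1, so g(0) = 1.061 > 0 and g(1) = -0.150 < 0.
Newton–Raphson from ψ = 0.36:
  ψ = 0.360: g = 0.4007, g' = -1.094 → ψ = 0.726
  ψ = 0.726: g = 0.0782, g' = -0.783 → ψ = 0.826
Converged at ψ = 0.826.
Compositions from xᵢ = zᵢ/(1+ψ(Kᵢ−1)), yᵢ = Kᵢxᵢ:
  THF: x = 0.109, y = 0.406
  benzene: x = 0.088, y = 0.232
  o-xylene: x = 0.543, y = 0.261
  n-nonane: x = 0.260, y = 0.101

y_THF = 0.406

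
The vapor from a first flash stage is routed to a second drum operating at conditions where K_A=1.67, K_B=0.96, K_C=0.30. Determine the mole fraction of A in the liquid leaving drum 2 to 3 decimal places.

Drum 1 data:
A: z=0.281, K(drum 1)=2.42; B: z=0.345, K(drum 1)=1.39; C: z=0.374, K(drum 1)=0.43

Drum 1:
Let ψ₁ = V/F and solve Σ zᵢ(Kᵢ−1)/(1+ψ₁(Kᵢ−1)) = 0.
Feasibility: ΣzᵢKᵢ = 1.320, Σzᵢ/Kᵢ = 1.234 — both > 1, two phases present.
Iterate (Newton) starting at ψ₁ = 0.5:
  ψ₁ = 0.500: g = 0.0478, g' = -0.468 → ψ₁ = 0.602
  ψ₁ = 0.602: g = -0.0005, g' = -0.481 → ψ₁ = 0.601
Converged at ψ₁ = 0.601.
Drum-1 compositions:
  A: x = 0.152, y = 0.367
  B: x = 0.279, y = 0.388
  C: x = 0.569, y = 0.245
Drum-2 feed = drum-1 vapor: z₂ = (0.3669, 0.3885, 0.2446).
Drum 2:
Rachford–Rice: g(ψ₂) = Σ zᵢ(Kᵢ−1)/(1+ψ₂(Kᵢ−1)) = 0.
Check two-phase: ΣzᵢKᵢ = 1.059 > 1 and Σzᵢ/Kᵢ = 1.440 > 1, so g(0) = 0.059 > 0 and g(1) = -0.440 < 0.
Newton iteration, ψ₂⁰ = 0.5:
  ψ₂ = 0.500: g = -0.0952, g' = -0.377 → ψ₂ = 0.247
  ψ₂ = 0.247: g = -0.0119, g' = -0.297 → ψ₂ = 0.207
Converged at ψ₂ = 0.207.
  A: x = 0.322, y = 0.538
  B: x = 0.392, y = 0.376
  C: x = 0.286, y = 0.086

x_A (drum 2) = 0.322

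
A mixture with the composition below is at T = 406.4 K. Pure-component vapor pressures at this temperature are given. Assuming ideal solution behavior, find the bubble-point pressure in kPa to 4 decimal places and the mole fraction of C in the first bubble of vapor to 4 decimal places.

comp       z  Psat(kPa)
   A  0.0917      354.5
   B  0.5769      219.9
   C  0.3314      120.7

Pbub = 199.3679 kPa, y_C = 0.2006

At the bubble point ψ → 0, so ΣzᵢKᵢ = 1 with Kᵢ = Pᵢˢᵃᵗ/P ⇒ P = ΣzᵢPᵢˢᵃᵗ.
P = 0.0917·354.5 + 0.5769·219.9 + 0.3314·120.7 = 199.3679 kPa
yᵢ = zᵢPᵢˢᵃᵗ/P ⇒ y_C = 0.3314·120.7/199.3679 = 0.2006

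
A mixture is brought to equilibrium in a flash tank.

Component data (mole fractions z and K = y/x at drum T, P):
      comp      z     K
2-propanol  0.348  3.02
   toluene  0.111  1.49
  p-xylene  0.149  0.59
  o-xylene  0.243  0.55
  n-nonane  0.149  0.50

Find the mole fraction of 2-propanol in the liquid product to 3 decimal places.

x_2-propanol = 0.151

Material balance + equilibrium reduce to Σ zᵢ(Kᵢ−1)/(1+β(Kᵢ−1)) = 0.
Feasibility: ΣzᵢKᵢ = 1.512, Σzᵢ/Kᵢ = 1.182 — both > 1, two phases present.
Iterate (Newton) starting at β = 0.5:
  β = 0.500: g = 0.0761, g' = -0.556 → β = 0.637
  β = 0.637: g = 0.0036, g' = -0.510 → β = 0.644
Converged at β = 0.644.
Compositions from xᵢ = zᵢ/(1+β(Kᵢ−1)), yᵢ = Kᵢxᵢ:
  2-propanol: x = 0.151, y = 0.457
  toluene: x = 0.084, y = 0.126
  p-xylene: x = 0.202, y = 0.119
  o-xylene: x = 0.342, y = 0.188
  n-nonane: x = 0.220, y = 0.110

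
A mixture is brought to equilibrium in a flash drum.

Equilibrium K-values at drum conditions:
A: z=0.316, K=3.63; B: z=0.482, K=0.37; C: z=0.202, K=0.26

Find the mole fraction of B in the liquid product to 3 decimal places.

x_B = 0.558

Let ψ = V/F and solve Σ zᵢ(Kᵢ−1)/(1+ψ(Kᵢ−1)) = 0.
Feasibility: ΣzᵢKᵢ = 1.378, Σzᵢ/Kᵢ = 2.167 — both > 1, two phases present.
Newton–Raphson from ψ = 0.5:
  ψ = 0.500: g = -0.3216, g' = -1.094 → ψ = 0.206
  ψ = 0.206: g = 0.0136, g' = -1.326 → ψ = 0.216
Converged at ψ = 0.216.
Compositions from xᵢ = zᵢ/(1+ψ(Kᵢ−1)), yᵢ = Kᵢxᵢ:
  A: x = 0.201, y = 0.731
  B: x = 0.558, y = 0.206
  C: x = 0.241, y = 0.063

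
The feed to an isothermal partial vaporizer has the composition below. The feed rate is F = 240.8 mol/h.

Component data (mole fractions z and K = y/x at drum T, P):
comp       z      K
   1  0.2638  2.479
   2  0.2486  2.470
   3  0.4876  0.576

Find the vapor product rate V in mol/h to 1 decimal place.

Let ψ = V/F and solve Σ zᵢ(Kᵢ−1)/(1+ψ(Kᵢ−1)) = 0.
Check two-phase: ΣzᵢKᵢ = 1.5489 > 1 and Σzᵢ/Kᵢ = 1.0536 > 1, so g(0) = 0.5489 > 0 and g(1) = -0.0536 < 0.
Iterate (Newton) starting at ψ = 0.43:
  ψ = 0.4300: g = 0.20956, g' = -0.5484 → ψ = 0.8121
  ψ = 0.8121: g = 0.02851, g' = -0.4346 → ψ = 0.8777
  ψ = 0.8777: g = 0.00005, g' = -0.4341 → ψ = 0.8778
Converged at ψ = 0.8778.
Then V = ψ·F = 0.8778·240.8 = 211.4 mol/h and L = F − V = 29.4 mol/h.

V = 211.4 mol/h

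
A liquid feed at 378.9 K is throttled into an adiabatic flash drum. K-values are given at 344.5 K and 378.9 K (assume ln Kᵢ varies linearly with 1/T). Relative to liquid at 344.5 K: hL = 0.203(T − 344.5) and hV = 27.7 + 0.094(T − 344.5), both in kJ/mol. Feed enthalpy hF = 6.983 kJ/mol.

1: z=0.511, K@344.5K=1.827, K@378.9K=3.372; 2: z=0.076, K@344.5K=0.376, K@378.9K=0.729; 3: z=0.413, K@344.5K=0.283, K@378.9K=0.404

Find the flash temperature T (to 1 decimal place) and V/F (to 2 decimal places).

Adiabatic flash: solve Rachford–Rice at each trial T, then check hF = ψ·hV(T) + (1−ψ)·hL(T).
  T = 344.5 K: K = (1.827, 0.376, 0.283), RR gives ψ = 0.136, H_out = 3.764 kJ/mol
  T = 378.9 K: K = (3.372, 0.729, 0.404), RR gives ψ = 0.709, H_out = 23.970 kJ/mol
  T = 361.7 K: K = (2.518, 0.532, 0.341), RR gives ψ = 0.486, H_out = 16.043 kJ/mol
  T = 353.1 K: K = (2.153, 0.449, 0.311), RR gives ψ = 0.341, H_out = 10.864 kJ/mol
  T = 348.8 K: K = (1.986, 0.411, 0.297), RR gives ψ = 0.249, H_out = 7.654 kJ/mol
  T = 346.6 K: K = (1.903, 0.393, 0.290), RR gives ψ = 0.194, H_out = 5.768 kJ/mol
Linear interpolation between T = 346.6 (H_out = 5.768) and T = 348.8 (H_out = 7.654) on hF = 6.983 gives T ≈ 348.0 K, at which ψ = 0.23.

T = 348.0 K, V/F = 0.23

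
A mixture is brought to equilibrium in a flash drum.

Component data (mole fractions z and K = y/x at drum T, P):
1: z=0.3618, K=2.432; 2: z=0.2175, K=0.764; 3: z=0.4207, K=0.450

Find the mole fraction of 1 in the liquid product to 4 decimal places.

x_1 = 0.2399

Newton–Raphson from V/F = 0.5:
  V/F = 0.5000: g = -0.07543, g' = -0.5096 → V/F = 0.3520
  V/F = 0.3520: g = 0.00155, g' = -0.5381 → V/F = 0.3549
Converged at V/F = 0.3549.
Compositions from xᵢ = zᵢ/(1+V/F(Kᵢ−1)), yᵢ = Kᵢxᵢ:
  1: x = 0.2399, y = 0.5834
  2: x = 0.2374, y = 0.1814
  3: x = 0.5227, y = 0.2352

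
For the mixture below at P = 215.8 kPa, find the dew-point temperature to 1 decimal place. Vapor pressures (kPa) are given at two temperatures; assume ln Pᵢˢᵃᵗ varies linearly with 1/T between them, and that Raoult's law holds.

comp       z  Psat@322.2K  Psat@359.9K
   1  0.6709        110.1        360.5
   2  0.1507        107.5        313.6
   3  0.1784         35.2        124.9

Dew-point temperature: Σzᵢ·P/Pᵢˢᵃᵗ(T) = 1. Interpolate ln Pᵢˢᵃᵗ = aᵢ + bᵢ/T.
  T = 322.2 K: ΣzᵢP/Pᵢˢᵃᵗ = 2.7112
  T = 359.9 K: ΣzᵢP/Pᵢˢᵃᵗ = 0.8135
  T = 341.0 K: ΣzᵢP/Pᵢˢᵃᵗ = 1.4382
  T = 350.4 K: ΣzᵢP/Pᵢˢᵃᵗ = 1.0749
  T = 355.1 K: ΣzᵢP/Pᵢˢᵃᵗ = 0.9347
  T = 352.8 K: ΣzᵢP/Pᵢˢᵃᵗ = 1.0004
Interpolating between 352.8 K and 355.1 K gives T ≈ 352.8 K.

T = 352.8 K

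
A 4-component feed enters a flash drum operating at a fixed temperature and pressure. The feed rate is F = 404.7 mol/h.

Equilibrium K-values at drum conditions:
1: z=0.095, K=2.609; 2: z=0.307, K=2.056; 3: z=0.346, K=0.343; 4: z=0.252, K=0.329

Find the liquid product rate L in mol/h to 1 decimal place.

L = 364.1 mol/h

Newton–Raphson from V/F = 0.48:
  V/F = 0.480: g = -0.2801, g' = -0.795 → V/F = 0.128
  V/F = 0.128: g = -0.0205, g' = -0.749 → V/F = 0.100
Converged at V/F = 0.100.
Then V = V/F·F = 0.1004·404.7 = 40.6 mol/h and L = F − V = 364.1 mol/h.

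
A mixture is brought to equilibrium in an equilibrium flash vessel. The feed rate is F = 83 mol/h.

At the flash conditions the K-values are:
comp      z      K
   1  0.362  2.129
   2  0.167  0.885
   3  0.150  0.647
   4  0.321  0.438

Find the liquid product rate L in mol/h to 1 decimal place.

L = 56.3 mol/h

Material balance + equilibrium reduce to Σ zᵢ(Kᵢ−1)/(1+V/F(Kᵢ−1)) = 0.
Check two-phase: ΣzᵢKᵢ = 1.156 > 1 and Σzᵢ/Kᵢ = 1.323 > 1, so g(0) = 0.156 > 0 and g(1) = -0.323 < 0.
Newton iteration, V/F⁰ = 0.5:
  V/F = 0.500: g = -0.0743, g' = -0.415 → V/F = 0.321
  V/F = 0.321: g = 0.0003, g' = -0.426 → V/F = 0.322
Converged at V/F = 0.322.
Then V = V/F·F = 0.3215·83 = 26.7 mol/h and L = F − V = 56.3 mol/h.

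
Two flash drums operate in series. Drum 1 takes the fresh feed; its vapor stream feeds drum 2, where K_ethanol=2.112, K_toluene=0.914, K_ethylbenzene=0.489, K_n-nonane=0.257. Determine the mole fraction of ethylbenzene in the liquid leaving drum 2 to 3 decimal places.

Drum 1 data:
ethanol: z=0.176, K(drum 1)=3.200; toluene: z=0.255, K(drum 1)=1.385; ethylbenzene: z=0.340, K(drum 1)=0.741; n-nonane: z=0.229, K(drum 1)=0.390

x_ethylbenzene (drum 2) = 0.305

Drum 1:
Let ψ₁ = V/F and solve Σ zᵢ(Kᵢ−1)/(1+ψ₁(Kᵢ−1)) = 0.
Feasibility: ΣzᵢKᵢ = 1.258, Σzᵢ/Kᵢ = 1.285 — both > 1, two phases present.
Newton–Raphson from ψ₁ = 0.5:
  ψ₁ = 0.500: g = -0.0354, g' = -0.426 → ψ₁ = 0.417
  ψ₁ = 0.417: g = 0.0005, g' = -0.442 → ψ₁ = 0.418
Converged at ψ₁ = 0.418.
Drum-1 compositions:
  ethanol: x = 0.092, y = 0.293
  toluene: x = 0.220, y = 0.304
  ethylbenzene: x = 0.381, y = 0.283
  n-nonane: x = 0.307, y = 0.120
Drum-2 feed = drum-1 vapor: z₂ = (0.2934, 0.3042, 0.2825, 0.1199).
Drum 2:
Let ψ₂ = V/F and solve Σ zᵢ(Kᵢ−1)/(1+ψ₂(Kᵢ−1)) = 0.
Check two-phase: ΣzᵢKᵢ = 1.067 > 1 and Σzᵢ/Kᵢ = 1.516 > 1, so g(0) = 0.067 > 0 and g(1) = -0.516 < 0.
Newton iteration, ψ₂⁰ = 0.65:
  ψ₂ = 0.650: g = -0.2268, g' = -0.538 → ψ₂ = 0.228
  ψ₂ = 0.228: g = -0.0372, g' = -0.424 → ψ₂ = 0.140
  ψ₂ = 0.140: g = 0.0007, g' = -0.442 → ψ₂ = 0.142
Converged at ψ₂ = 0.142.
  ethanol: x = 0.253, y = 0.535
  toluene: x = 0.308, y = 0.281
  ethylbenzene: x = 0.305, y = 0.149
  n-nonane: x = 0.134, y = 0.034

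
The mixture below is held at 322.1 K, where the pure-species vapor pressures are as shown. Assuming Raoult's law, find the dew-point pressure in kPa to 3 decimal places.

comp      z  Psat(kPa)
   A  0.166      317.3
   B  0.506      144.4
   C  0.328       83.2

At the dew point ψ → 1, so Σzᵢ/Kᵢ = 1 with Kᵢ = Pᵢˢᵃᵗ/P ⇒ 1/P = Σzᵢ/Pᵢˢᵃᵗ.
1/P = 0.166/317.3 + 0.506/144.4 + 0.328/83.2 = 0.007970 ⇒ P = 125.476 kPa

Pdew = 125.476 kPa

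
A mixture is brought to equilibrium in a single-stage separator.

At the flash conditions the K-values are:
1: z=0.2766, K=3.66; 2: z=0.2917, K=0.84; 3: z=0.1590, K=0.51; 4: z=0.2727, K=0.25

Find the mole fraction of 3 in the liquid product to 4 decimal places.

x_3 = 0.1870

Rachford–Rice: g(ψ) = Σ zᵢ(Kᵢ−1)/(1+ψ(Kᵢ−1)) = 0.
Feasibility: ΣzᵢKᵢ = 1.4066, Σzᵢ/Kᵢ = 1.8254 — both > 1, two phases present.
Newton–Raphson from ψ = 0.5:
  ψ = 0.5000: g = -0.16539, g' = -0.8290 → ψ = 0.3005
  ψ = 0.3005: g = 0.00449, g' = -0.9209 → ψ = 0.3054
Converged at ψ = 0.3054.
Compositions from xᵢ = zᵢ/(1+ψ(Kᵢ−1)), yᵢ = Kᵢxᵢ:
  1: x = 0.1526, y = 0.5586
  2: x = 0.3067, y = 0.2576
  3: x = 0.1870, y = 0.0954
  4: x = 0.3537, y = 0.0884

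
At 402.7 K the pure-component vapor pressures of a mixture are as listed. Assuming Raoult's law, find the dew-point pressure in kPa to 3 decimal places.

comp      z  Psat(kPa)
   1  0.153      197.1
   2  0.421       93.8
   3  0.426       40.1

Pdew = 62.941 kPa

At the dew point ψ → 1, so Σzᵢ/Kᵢ = 1 with Kᵢ = Pᵢˢᵃᵗ/P ⇒ 1/P = Σzᵢ/Pᵢˢᵃᵗ.
1/P = 0.153/197.1 + 0.421/93.8 + 0.426/40.1 = 0.015888 ⇒ P = 62.941 kPa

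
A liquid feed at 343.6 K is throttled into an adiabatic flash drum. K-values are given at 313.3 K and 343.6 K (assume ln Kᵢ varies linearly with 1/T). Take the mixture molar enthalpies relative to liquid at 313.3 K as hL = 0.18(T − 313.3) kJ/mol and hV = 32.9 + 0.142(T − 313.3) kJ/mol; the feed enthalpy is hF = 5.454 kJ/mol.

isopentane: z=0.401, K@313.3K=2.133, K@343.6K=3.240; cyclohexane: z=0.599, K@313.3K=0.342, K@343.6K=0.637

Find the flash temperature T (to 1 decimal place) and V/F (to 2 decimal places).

T = 316.5 K, V/F = 0.15

Adiabatic flash: solve Rachford–Rice at each trial T, then check hF = ψ·hV(T) + (1−ψ)·hL(T).
  T = 313.3 K: K = (2.133, 0.342), RR gives ψ = 0.081, H_out = 2.656 kJ/mol
  T = 343.6 K: K = (3.240, 0.637), RR gives ψ = 0.837, H_out = 32.036 kJ/mol
  T = 328.5 K: K = (2.656, 0.474), RR gives ψ = 0.401, H_out = 15.686 kJ/mol
  T = 320.9 K: K = (2.386, 0.404), RR gives ψ = 0.241, H_out = 9.226 kJ/mol
  T = 317.1 K: K = (2.258, 0.372), RR gives ψ = 0.162, H_out = 6.004 kJ/mol
  T = 315.2 K: K = (2.195, 0.357), RR gives ψ = 0.122, H_out = 4.353 kJ/mol
Linear interpolation between T = 315.2 (H_out = 4.353) and T = 317.1 (H_out = 6.004) on hF = 5.454 gives T ≈ 316.5 K, at which ψ = 0.15.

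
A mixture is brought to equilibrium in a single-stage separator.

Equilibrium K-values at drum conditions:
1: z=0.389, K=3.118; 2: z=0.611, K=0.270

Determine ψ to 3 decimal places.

ψ = 0.244

Rachford–Rice: g(ψ) = Σ zᵢ(Kᵢ−1)/(1+ψ(Kᵢ−1)) = 0.
Feasibility: ΣzᵢKᵢ = 1.378, Σzᵢ/Kᵢ = 2.388 — both > 1, two phases present.
Newton iteration, ψ⁰ = 0.5:
  ψ = 0.500: g = -0.3023, g' = -1.219 → ψ = 0.252
  ψ = 0.252: g = -0.0095, g' = -1.231 → ψ = 0.244
Converged at ψ = 0.244.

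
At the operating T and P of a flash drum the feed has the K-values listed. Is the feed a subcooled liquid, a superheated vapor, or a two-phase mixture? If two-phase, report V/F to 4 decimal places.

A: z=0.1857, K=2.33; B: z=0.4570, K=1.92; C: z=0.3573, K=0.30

ΣzᵢKᵢ = 1.4173; Σzᵢ/Kᵢ = 1.5087.
Both exceed 1, so a two-phase solution exists.
Let ψ = V/F and solve Σ zᵢ(Kᵢ−1)/(1+ψ(Kᵢ−1)) = 0.
Iterate (Newton) starting at ψ = 0.5:
  ψ = 0.5000: g = 0.05152, g' = -0.7143 → ψ = 0.5721
  ψ = 0.5721: g = -0.00148, g' = -0.7591 → ψ = 0.5702
Converged at ψ = 0.5702.

two-phase, V/F = 0.5702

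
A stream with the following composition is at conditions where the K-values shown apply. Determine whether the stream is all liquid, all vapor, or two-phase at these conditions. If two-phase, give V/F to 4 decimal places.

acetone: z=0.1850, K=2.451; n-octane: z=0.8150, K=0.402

all liquid

ΣzᵢKᵢ = 0.7811; Σzᵢ/Kᵢ = 2.1028.
Since ΣzᵢKᵢ < 1 the mixture is below its bubble point — single liquid phase.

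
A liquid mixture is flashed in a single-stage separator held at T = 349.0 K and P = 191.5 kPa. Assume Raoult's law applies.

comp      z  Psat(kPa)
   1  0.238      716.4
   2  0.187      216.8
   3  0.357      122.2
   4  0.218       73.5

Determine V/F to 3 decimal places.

V/F = 0.409

Raoult's law: Kᵢ = Pᵢˢᵃᵗ/P = Pᵢˢᵃᵗ/191.5.
  K_1 = 716.4/191.5 = 3.74099, K_2 = 216.8/191.5 = 1.13211, K_3 = 122.2/191.5 = 0.63812, K_4 = 73.5/191.5 = 0.38381
Material balance + equilibrium reduce to Σ zᵢ(Kᵢ−1)/(1+V/F(Kᵢ−1)) = 0.
g(0) = ΣzᵢKᵢ − 1 = 0.414 and g(1) = 1 − Σzᵢ/Kᵢ = -0.356, so a root lies in (0, 1).
Iterate (Newton) starting at V/F = 0.55:
  V/F = 0.550: g = -0.0813, g' = -0.549 → V/F = 0.402
  V/F = 0.402: g = 0.0041, g' = -0.618 → V/F = 0.409
Converged at V/F = 0.409.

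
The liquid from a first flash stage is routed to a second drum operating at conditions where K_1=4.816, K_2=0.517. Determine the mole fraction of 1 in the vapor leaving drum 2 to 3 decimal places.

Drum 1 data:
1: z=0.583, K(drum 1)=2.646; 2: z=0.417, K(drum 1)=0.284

y_1 (drum 2) = 0.541

Drum 1:
Rachford–Rice: g(ψ₁) = Σ zᵢ(Kᵢ−1)/(1+ψ₁(Kᵢ−1)) = 0.
g(0) = ΣzᵢKᵢ − 1 = 0.661 and g(1) = 1 − Σzᵢ/Kᵢ = -0.689, so a root lies in (0, 1).
Binary case is linear: z₁(K₁−1)(1+ψ₁(K₂−1)) + z₂(K₂−1)(1+ψ₁(K₁−1)) = 0
⇒ ψ₁ = [z₁(K₁−1)+z₂(K₂−1)] / [−(K₁−1)(K₂−1)] = 0.6610/1.1785 = 0.561
Drum-1 compositions:
  1: x = 0.303, y = 0.802
  2: x = 0.697, y = 0.198
Drum-2 feed = drum-1 liquid: z₂ = (0.3031, 0.6969).
Drum 2:
Let ψ₂ = V/F and solve Σ zᵢ(Kᵢ−1)/(1+ψ₂(Kᵢ−1)) = 0.
Check two-phase: ΣzᵢKᵢ = 1.820 > 1 and Σzᵢ/Kᵢ = 1.411 > 1, so g(0) = 0.820 > 0 and g(1) = -0.411 < 0.
Binary case is linear: z₁(K₁−1)(1+ψ₂(K₂−1)) + z₂(K₂−1)(1+ψ₂(K₁−1)) = 0
⇒ ψ₂ = [z₁(K₁−1)+z₂(K₂−1)] / [−(K₁−1)(K₂−1)] = 0.8202/1.8431 = 0.445
  1: x = 0.112, y = 0.541
  2: x = 0.888, y = 0.459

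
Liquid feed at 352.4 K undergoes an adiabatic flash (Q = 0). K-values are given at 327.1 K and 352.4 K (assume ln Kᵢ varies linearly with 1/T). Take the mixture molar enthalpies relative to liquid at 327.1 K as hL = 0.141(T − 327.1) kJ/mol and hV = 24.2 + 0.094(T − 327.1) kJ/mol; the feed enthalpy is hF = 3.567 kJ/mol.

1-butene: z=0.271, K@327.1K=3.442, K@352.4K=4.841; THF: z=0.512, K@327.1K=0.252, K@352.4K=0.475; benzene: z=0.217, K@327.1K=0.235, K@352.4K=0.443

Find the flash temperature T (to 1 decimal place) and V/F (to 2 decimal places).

Adiabatic flash: solve Rachford–Rice at each trial T, then check hF = ψ·hV(T) + (1−ψ)·hL(T).
  T = 327.1 K: K = (3.442, 0.252, 0.235), RR gives ψ = 0.061, H_out = 1.484 kJ/mol
  T = 352.4 K: K = (4.841, 0.475, 0.443), RR gives ψ = 0.317, H_out = 10.865 kJ/mol
  T = 339.8 K: K = (4.111, 0.351, 0.327), RR gives ψ = 0.178, H_out = 6.002 kJ/mol
  T = 333.5 K: K = (3.771, 0.299, 0.278), RR gives ψ = 0.120, H_out = 3.769 kJ/mol
  T = 330.3 K: K = (3.604, 0.275, 0.256), RR gives ψ = 0.091, H_out = 2.634 kJ/mol
  T = 331.9 K: K = (3.687, 0.286, 0.267), RR gives ψ = 0.105, H_out = 3.203 kJ/mol
Linear interpolation between T = 331.9 (H_out = 3.203) and T = 333.5 (H_out = 3.769) on hF = 3.567 gives T ≈ 332.9 K, at which ψ = 0.11.

T = 332.9 K, V/F = 0.11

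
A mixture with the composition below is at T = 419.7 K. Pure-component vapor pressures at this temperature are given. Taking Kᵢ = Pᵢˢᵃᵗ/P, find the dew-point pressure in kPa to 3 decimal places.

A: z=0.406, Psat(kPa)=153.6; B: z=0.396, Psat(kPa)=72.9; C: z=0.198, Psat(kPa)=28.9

At the dew point ψ → 1, so Σzᵢ/Kᵢ = 1 with Kᵢ = Pᵢˢᵃᵗ/P ⇒ 1/P = Σzᵢ/Pᵢˢᵃᵗ.
1/P = 0.406/153.6 + 0.396/72.9 + 0.198/28.9 = 0.014927 ⇒ P = 66.995 kPa

Pdew = 66.995 kPa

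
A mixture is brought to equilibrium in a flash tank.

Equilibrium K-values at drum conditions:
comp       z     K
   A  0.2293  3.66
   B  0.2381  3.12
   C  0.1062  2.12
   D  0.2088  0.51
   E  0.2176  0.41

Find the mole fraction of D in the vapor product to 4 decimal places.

Rachford–Rice: g(V/F) = Σ zᵢ(Kᵢ−1)/(1+V/F(Kᵢ−1)) = 0.
g(0) = ΣzᵢKᵢ − 1 = 1.0030 and g(1) = 1 − Σzᵢ/Kᵢ = -0.1292, so a root lies in (0, 1).
Iterate (Newton) starting at V/F = 0.62:
  V/F = 0.6200: g = 0.16914, g' = -0.7691 → V/F = 0.8399
  V/F = 0.8399: g = 0.00304, g' = -0.7713 → V/F = 0.8439
Converged at V/F = 0.8439.
Compositions from xᵢ = zᵢ/(1+V/F(Kᵢ−1)), yᵢ = Kᵢxᵢ:
  A: x = 0.0707, y = 0.2587
  B: x = 0.0854, y = 0.2664
  C: x = 0.0546, y = 0.1157
  D: x = 0.3560, y = 0.1816
  E: x = 0.4334, y = 0.1777

y_D = 0.1816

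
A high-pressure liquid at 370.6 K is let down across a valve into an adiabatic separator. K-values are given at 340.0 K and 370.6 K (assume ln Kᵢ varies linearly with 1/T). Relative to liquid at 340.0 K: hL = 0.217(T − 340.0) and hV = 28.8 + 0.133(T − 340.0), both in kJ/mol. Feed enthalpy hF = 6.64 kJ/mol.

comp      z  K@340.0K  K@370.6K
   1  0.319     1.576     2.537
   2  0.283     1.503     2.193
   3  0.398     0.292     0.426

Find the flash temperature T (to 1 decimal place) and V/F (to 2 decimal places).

T = 342.8 K, V/F = 0.21

Adiabatic flash: solve Rachford–Rice at each trial T, then check hF = ψ·hV(T) + (1−ψ)·hL(T).
  T = 340.0 K: K = (1.576, 1.503, 0.292), RR gives ψ = 0.115, H_out = 3.322 kJ/mol
  T = 370.6 K: K = (2.537, 2.193, 0.426), RR gives ψ = 0.757, H_out = 26.497 kJ/mol
  T = 355.3 K: K = (2.020, 1.830, 0.356), RR gives ψ = 0.505, H_out = 17.221 kJ/mol
  T = 347.6 K: K = (1.788, 1.661, 0.323), RR gives ψ = 0.341, H_out = 11.266 kJ/mol
  T = 343.8 K: K = (1.680, 1.581, 0.307), RR gives ψ = 0.240, H_out = 7.657 kJ/mol
  T = 341.9 K: K = (1.627, 1.542, 0.300), RR gives ψ = 0.181, H_out = 5.600 kJ/mol
  T = 342.9 K: K = (1.655, 1.562, 0.304), RR gives ψ = 0.213, H_out = 6.707 kJ/mol
Linear interpolation between T = 341.9 (H_out = 5.600) and T = 342.9 (H_out = 6.707) on hF = 6.64 gives T ≈ 342.8 K, at which ψ = 0.21.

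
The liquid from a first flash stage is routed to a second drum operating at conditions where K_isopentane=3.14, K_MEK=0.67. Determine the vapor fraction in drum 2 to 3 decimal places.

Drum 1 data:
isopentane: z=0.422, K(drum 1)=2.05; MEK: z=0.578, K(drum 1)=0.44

Drum 1:
Rachford–Rice: g(ψ₁) = Σ zᵢ(Kᵢ−1)/(1+ψ₁(Kᵢ−1)) = 0.
Check two-phase: ΣzᵢKᵢ = 1.119 > 1 and Σzᵢ/Kᵢ = 1.519 > 1, so g(0) = 0.119 > 0 and g(1) = -0.519 < 0.
Binary case is linear: z₁(K₁−1)(1+ψ₁(K₂−1)) + z₂(K₂−1)(1+ψ₁(K₁−1)) = 0
⇒ ψ₁ = [z₁(K₁−1)+z₂(K₂−1)] / [−(K₁−1)(K₂−1)] = 0.1194/0.5880 = 0.203
Drum-1 compositions:
  isopentane: x = 0.348, y = 0.713
  MEK: x = 0.652, y = 0.287
Drum-2 feed = drum-1 liquid: z₂ = (0.3478, 0.6522).
Drum 2:
Rachford–Rice: g(ψ₂) = Σ zᵢ(Kᵢ−1)/(1+ψ₂(Kᵢ−1)) = 0.
Feasibility: ΣzᵢKᵢ = 1.529, Σzᵢ/Kᵢ = 1.084 — both > 1, two phases present.
Binary case is linear: z₁(K₁−1)(1+ψ₂(K₂−1)) + z₂(K₂−1)(1+ψ₂(K₁−1)) = 0
⇒ ψ₂ = [z₁(K₁−1)+z₂(K₂−1)] / [−(K₁−1)(K₂−1)] = 0.5291/0.7062 = 0.749
  isopentane: x = 0.134, y = 0.420
  MEK: x = 0.866, y = 0.580

V/F (drum 2) = 0.749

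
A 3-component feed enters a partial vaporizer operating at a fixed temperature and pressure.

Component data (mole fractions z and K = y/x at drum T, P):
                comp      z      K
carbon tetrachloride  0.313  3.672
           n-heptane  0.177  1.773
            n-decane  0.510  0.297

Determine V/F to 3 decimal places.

Material balance + equilibrium reduce to Σ zᵢ(Kᵢ−1)/(1+V/F(Kᵢ−1)) = 0.
Feasibility: ΣzᵢKᵢ = 1.615, Σzᵢ/Kᵢ = 1.902 — both > 1, two phases present.
Iterate (Newton) starting at V/F = 0.65:
  V/F = 0.650: g = -0.2636, g' = -1.200 → V/F = 0.430
  V/F = 0.430: g = -0.0224, g' = -1.061 → V/F = 0.409
Converged at V/F = 0.409.

V/F = 0.409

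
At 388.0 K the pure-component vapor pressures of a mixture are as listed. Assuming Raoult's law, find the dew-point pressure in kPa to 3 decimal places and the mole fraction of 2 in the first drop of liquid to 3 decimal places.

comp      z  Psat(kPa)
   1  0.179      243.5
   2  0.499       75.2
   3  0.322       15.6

Pdew = 35.699 kPa, x_2 = 0.237

At the dew point ψ → 1, so Σzᵢ/Kᵢ = 1 with Kᵢ = Pᵢˢᵃᵗ/P ⇒ 1/P = Σzᵢ/Pᵢˢᵃᵗ.
1/P = 0.179/243.5 + 0.499/75.2 + 0.322/15.6 = 0.028012 ⇒ P = 35.699 kPa
xᵢ = zᵢP/Pᵢˢᵃᵗ ⇒ x_2 = 0.499·35.699/75.2 = 0.237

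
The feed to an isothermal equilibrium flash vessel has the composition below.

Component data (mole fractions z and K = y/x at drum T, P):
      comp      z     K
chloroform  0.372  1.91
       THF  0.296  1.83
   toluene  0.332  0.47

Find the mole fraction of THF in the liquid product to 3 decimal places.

Material balance + equilibrium reduce to Σ zᵢ(Kᵢ−1)/(1+β(Kᵢ−1)) = 0.
Feasibility: ΣzᵢKᵢ = 1.408, Σzᵢ/Kᵢ = 1.063 — both > 1, two phases present.
Newton iteration, β⁰ = 0.5:
  β = 0.500: g = 0.1669, g' = -0.420 → β = 0.897
  β = 0.897: g = -0.0084, g' = -0.499 → β = 0.881
  β = 0.881: g = -0.0001, g' = -0.491 → β = 0.880
Converged at β = 0.880.
Compositions from xᵢ = zᵢ/(1+β(Kᵢ−1)), yᵢ = Kᵢxᵢ:
  chloroform: x = 0.207, y = 0.394
  THF: x = 0.171, y = 0.313
  toluene: x = 0.622, y = 0.293

x_THF = 0.171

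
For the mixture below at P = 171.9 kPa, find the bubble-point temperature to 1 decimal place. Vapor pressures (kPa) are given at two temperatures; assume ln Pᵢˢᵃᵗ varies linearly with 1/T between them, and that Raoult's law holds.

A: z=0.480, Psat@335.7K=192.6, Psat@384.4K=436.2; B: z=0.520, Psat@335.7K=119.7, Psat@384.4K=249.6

T = 341.5 K

Bubble-point temperature: ΣzᵢPᵢˢᵃᵗ(T) = P. Interpolate ln Pᵢˢᵃᵗ = aᵢ + bᵢ/T.
  T = 335.7 K: ΣzᵢPᵢˢᵃᵗ = 154.69 kPa
  T = 384.4 K: ΣzᵢPᵢˢᵃᵗ = 339.17 kPa
  T = 360.0 K: ΣzᵢPᵢˢᵃᵗ = 234.98 kPa
  T = 347.9 K: ΣzᵢPᵢˢᵃᵗ = 192.21 kPa
  T = 341.8 K: ΣzᵢPᵢˢᵃᵗ = 172.76 kPa
  T = 338.8 K: ΣzᵢPᵢˢᵃᵗ = 163.71 kPa
  T = 340.3 K: ΣzᵢPᵢˢᵃᵗ = 168.19 kPa
Interpolating between 340.3 K and 341.8 K gives T ≈ 341.5 K.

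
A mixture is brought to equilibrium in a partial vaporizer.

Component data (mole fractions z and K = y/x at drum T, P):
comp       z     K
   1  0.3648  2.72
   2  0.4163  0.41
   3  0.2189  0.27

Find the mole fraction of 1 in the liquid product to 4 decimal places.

Rachford–Rice: g(V/F) = Σ zᵢ(Kᵢ−1)/(1+V/F(Kᵢ−1)) = 0.
g(0) = ΣzᵢKᵢ − 1 = 0.2220 and g(1) = 1 − Σzᵢ/Kᵢ = -0.9602, so a root lies in (0, 1).
Iterate (Newton) starting at V/F = 0.5:
  V/F = 0.5000: g = -0.26270, g' = -0.8928 → V/F = 0.2058
  V/F = 0.2058: g = -0.00416, g' = -0.9380 → V/F = 0.2013
Converged at V/F = 0.2013.
Compositions from xᵢ = zᵢ/(1+V/F(Kᵢ−1)), yᵢ = Kᵢxᵢ:
  1: x = 0.2710, y = 0.7370
  2: x = 0.4724, y = 0.1937
  3: x = 0.2566, y = 0.0693

x_1 = 0.2710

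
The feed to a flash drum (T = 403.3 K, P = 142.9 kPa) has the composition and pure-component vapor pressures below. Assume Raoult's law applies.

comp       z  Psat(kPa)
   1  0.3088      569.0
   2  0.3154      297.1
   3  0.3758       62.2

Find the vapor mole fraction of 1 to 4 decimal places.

y_1 = 0.3369

Raoult's law: Kᵢ = Pᵢˢᵃᵗ/P = Pᵢˢᵃᵗ/142.9.
  K_1 = 569.0/142.9 = 3.981805, K_2 = 297.1/142.9 = 2.079076, K_3 = 62.2/142.9 = 0.435269
Rachford–Rice: g(ψ) = Σ zᵢ(Kᵢ−1)/(1+ψ(Kᵢ−1)) = 0.
g(0) = ΣzᵢKᵢ − 1 = 1.0489 and g(1) = 1 − Σzᵢ/Kᵢ = -0.0926, so a root lies in (0, 1).
Newton iteration, ψ⁰ = 0.31:
  ψ = 0.3100: g = 0.47625, g' = -1.1238 → ψ = 0.7338
  ψ = 0.7338: g = 0.11635, g' = -0.7340 → ψ = 0.8923
  ψ = 0.8923: g = -0.00289, g' = -0.7872 → ψ = 0.8887
Converged at ψ = 0.8886.
Compositions from xᵢ = zᵢ/(1+ψ(Kᵢ−1)), yᵢ = Kᵢxᵢ:
  1: x = 0.0846, y = 0.3369
  2: x = 0.1610, y = 0.3347
  3: x = 0.7544, y = 0.3284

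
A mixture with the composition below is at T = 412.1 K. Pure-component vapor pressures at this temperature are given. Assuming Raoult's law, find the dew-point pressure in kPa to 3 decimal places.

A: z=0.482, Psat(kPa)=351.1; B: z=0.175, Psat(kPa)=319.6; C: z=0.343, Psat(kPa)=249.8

Pdew = 303.630 kPa

At the dew point ψ → 1, so Σzᵢ/Kᵢ = 1 with Kᵢ = Pᵢˢᵃᵗ/P ⇒ 1/P = Σzᵢ/Pᵢˢᵃᵗ.
1/P = 0.482/351.1 + 0.175/319.6 + 0.343/249.8 = 0.003293 ⇒ P = 303.630 kPa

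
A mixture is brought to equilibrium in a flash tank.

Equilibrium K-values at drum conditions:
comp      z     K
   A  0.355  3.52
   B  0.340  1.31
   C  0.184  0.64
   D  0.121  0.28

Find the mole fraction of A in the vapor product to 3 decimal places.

Iterate (Newton) starting at V/F = 0.5:
  V/F = 0.500: g = 0.2702, g' = -0.654 → V/F = 0.913
Converged at V/F = 0.913.
Compositions from xᵢ = zᵢ/(1+V/F(Kᵢ−1)), yᵢ = Kᵢxᵢ:
  A: x = 0.108, y = 0.378
  B: x = 0.265, y = 0.347
  C: x = 0.274, y = 0.175
  D: x = 0.353, y = 0.099

y_A = 0.378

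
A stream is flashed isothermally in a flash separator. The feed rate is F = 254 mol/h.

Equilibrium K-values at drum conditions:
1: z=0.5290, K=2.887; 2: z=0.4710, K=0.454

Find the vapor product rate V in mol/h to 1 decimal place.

Newton–Raphson from β = 0.51:
  β = 0.5100: g = 0.15227, g' = -0.7588 → β = 0.7107
  β = 0.7107: g = 0.00619, g' = -0.7186 → β = 0.7193
Converged at β = 0.7193.
Then V = β·F = 0.7193·254 = 182.7 mol/h and L = F − V = 71.3 mol/h.

V = 182.7 mol/h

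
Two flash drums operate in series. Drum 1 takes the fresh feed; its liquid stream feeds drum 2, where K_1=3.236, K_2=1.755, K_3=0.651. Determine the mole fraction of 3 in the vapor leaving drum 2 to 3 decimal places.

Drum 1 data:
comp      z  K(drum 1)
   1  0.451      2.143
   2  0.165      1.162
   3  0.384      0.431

y_3 (drum 2) = 0.528

Drum 1:
Rachford–Rice: g(ψ₁) = Σ zᵢ(Kᵢ−1)/(1+ψ₁(Kᵢ−1)) = 0.
g(0) = ΣzᵢKᵢ − 1 = 0.324 and g(1) = 1 − Σzᵢ/Kᵢ = -0.243, so a root lies in (0, 1).
Newton–Raphson from ψ₁ = 0.5:
  ψ₁ = 0.500: g = 0.0474, g' = -0.485 → ψ₁ = 0.598
  ψ₁ = 0.598: g = -0.0004, g' = -0.497 → ψ₁ = 0.597
Converged at ψ₁ = 0.597.
Drum-1 compositions:
  1: x = 0.268, y = 0.575
  2: x = 0.150, y = 0.175
  3: x = 0.581, y = 0.251
Drum-2 feed = drum-1 liquid: z₂ = (0.2681, 0.1505, 0.5814).
Drum 2:
Let ψ₂ = V/F and solve Σ zᵢ(Kᵢ−1)/(1+ψ₂(Kᵢ−1)) = 0.
Check two-phase: ΣzᵢKᵢ = 1.510 > 1 and Σzᵢ/Kᵢ = 1.062 > 1, so g(0) = 0.510 > 0 and g(1) = -0.062 < 0.
Newton–Raphson from ψ₂ = 0.68:
  ψ₂ = 0.680: g = 0.0469, g' = -0.370 → ψ₂ = 0.807
  ψ₂ = 0.807: g = 0.0020, g' = -0.341 → ψ₂ = 0.813
Converged at ψ₂ = 0.813.
  1: x = 0.095, y = 0.308
  2: x = 0.093, y = 0.164
  3: x = 0.812, y = 0.528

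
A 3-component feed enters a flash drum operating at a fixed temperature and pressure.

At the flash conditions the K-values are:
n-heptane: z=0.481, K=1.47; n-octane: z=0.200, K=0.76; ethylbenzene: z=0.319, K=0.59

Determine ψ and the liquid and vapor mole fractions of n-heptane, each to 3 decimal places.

ψ = 0.283, x_n-heptane = 0.424, y_n-heptane = 0.624

Material balance + equilibrium reduce to Σ zᵢ(Kᵢ−1)/(1+ψ(Kᵢ−1)) = 0.
g(0) = ΣzᵢKᵢ − 1 = 0.047 and g(1) = 1 − Σzᵢ/Kᵢ = -0.131, so a root lies in (0, 1).
Iterate (Newton) starting at ψ = 0.44:
  ψ = 0.440: g = -0.0259, g' = -0.167 → ψ = 0.285
  ψ = 0.285: g = -0.0003, g' = -0.165 → ψ = 0.283
Converged at ψ = 0.283.
Compositions from xᵢ = zᵢ/(1+ψ(Kᵢ−1)), yᵢ = Kᵢxᵢ:
  n-heptane: x = 0.424, y = 0.624
  n-octane: x = 0.215, y = 0.163
  ethylbenzene: x = 0.361, y = 0.213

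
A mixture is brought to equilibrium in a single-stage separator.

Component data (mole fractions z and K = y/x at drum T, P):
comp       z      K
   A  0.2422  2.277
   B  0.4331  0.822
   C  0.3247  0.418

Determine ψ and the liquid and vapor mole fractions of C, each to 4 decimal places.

ψ = 0.0892, x_C = 0.3425, y_C = 0.1432

Newton–Raphson from ψ = 0.56:
  ψ = 0.5600: g = -0.18564, g' = -0.3932 → ψ = 0.0879
  ψ = 0.0879: g = 0.00058, g' = -0.4556 → ψ = 0.0892
Converged at ψ = 0.0892.
Compositions from xᵢ = zᵢ/(1+ψ(Kᵢ−1)), yᵢ = Kᵢxᵢ:
  A: x = 0.2174, y = 0.4951
  B: x = 0.4401, y = 0.3618
  C: x = 0.3425, y = 0.1432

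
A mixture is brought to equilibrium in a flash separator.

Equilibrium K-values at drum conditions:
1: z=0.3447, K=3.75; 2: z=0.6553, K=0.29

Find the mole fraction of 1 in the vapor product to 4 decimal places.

Let β = V/F and solve Σ zᵢ(Kᵢ−1)/(1+β(Kᵢ−1)) = 0.
Feasibility: ΣzᵢKᵢ = 1.4827, Σzᵢ/Kᵢ = 2.3516 — both > 1, two phases present.
Binary case is linear: z₁(K₁−1)(1+β(K₂−1)) + z₂(K₂−1)(1+β(K₁−1)) = 0
⇒ β = [z₁(K₁−1)+z₂(K₂−1)] / [−(K₁−1)(K₂−1)] = 0.48266/1.95250 = 0.2472
Compositions from xᵢ = zᵢ/(1+β(Kᵢ−1)), yᵢ = Kᵢxᵢ:
  1: x = 0.2052, y = 0.7695
  2: x = 0.7948, y = 0.2305

y_1 = 0.7695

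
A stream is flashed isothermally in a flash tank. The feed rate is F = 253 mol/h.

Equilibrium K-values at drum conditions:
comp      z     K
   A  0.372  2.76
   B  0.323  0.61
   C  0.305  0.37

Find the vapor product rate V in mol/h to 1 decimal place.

V = 93.2 mol/h

Let ψ = V/F and solve Σ zᵢ(Kᵢ−1)/(1+ψ(Kᵢ−1)) = 0.
g(0) = ΣzᵢKᵢ − 1 = 0.337 and g(1) = 1 − Σzᵢ/Kᵢ = -0.489, so a root lies in (0, 1).
Iterate (Newton) starting at ψ = 0.53:
  ψ = 0.530: g = -0.1085, g' = -0.659 → ψ = 0.365
  ψ = 0.365: g = 0.0019, g' = -0.698 → ψ = 0.368
Converged at ψ = 0.368.
Then V = ψ·F = 0.3682·253 = 93.2 mol/h and L = F − V = 159.8 mol/h.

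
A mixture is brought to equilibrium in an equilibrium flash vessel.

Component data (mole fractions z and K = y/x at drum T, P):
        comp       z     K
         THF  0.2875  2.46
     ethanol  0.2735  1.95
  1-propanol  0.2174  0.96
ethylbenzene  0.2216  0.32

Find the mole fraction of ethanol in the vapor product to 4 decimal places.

Rachford–Rice: g(ψ) = Σ zᵢ(Kᵢ−1)/(1+ψ(Kᵢ−1)) = 0.
Check two-phase: ΣzᵢKᵢ = 1.5202 > 1 and Σzᵢ/Kᵢ = 1.1761 > 1, so g(0) = 0.5202 > 0 and g(1) = -0.1761 < 0.
Newton iteration, ψ⁰ = 0.6:
  ψ = 0.6000: g = 0.12579, g' = -0.5670 → ψ = 0.8218
  ψ = 0.8218: g = -0.01386, g' = -0.7314 → ψ = 0.8029
  ψ = 0.8029: g = -0.00024, g' = -0.7067 → ψ = 0.8026
Converged at ψ = 0.8026.
Compositions from xᵢ = zᵢ/(1+ψ(Kᵢ−1)), yᵢ = Kᵢxᵢ:
  THF: x = 0.1324, y = 0.3257
  ethanol: x = 0.1552, y = 0.3026
  1-propanol: x = 0.2246, y = 0.2156
  ethylbenzene: x = 0.4878, y = 0.1561

y_ethanol = 0.3026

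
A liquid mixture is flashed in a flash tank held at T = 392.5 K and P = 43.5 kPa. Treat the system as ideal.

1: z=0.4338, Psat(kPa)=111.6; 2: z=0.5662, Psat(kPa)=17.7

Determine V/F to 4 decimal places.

Raoult's law: Kᵢ = Pᵢˢᵃᵗ/P = Pᵢˢᵃᵗ/43.5.
  K_1 = 111.6/43.5 = 2.565517, K_2 = 17.7/43.5 = 0.406897
Newton–Raphson from V/F = 0.5:
  V/F = 0.5000: g = -0.09645, g' = -0.7370 → V/F = 0.3691
  V/F = 0.3691: g = 0.00045, g' = -0.7535 → V/F = 0.3697
Converged at V/F = 0.3697.

V/F = 0.3697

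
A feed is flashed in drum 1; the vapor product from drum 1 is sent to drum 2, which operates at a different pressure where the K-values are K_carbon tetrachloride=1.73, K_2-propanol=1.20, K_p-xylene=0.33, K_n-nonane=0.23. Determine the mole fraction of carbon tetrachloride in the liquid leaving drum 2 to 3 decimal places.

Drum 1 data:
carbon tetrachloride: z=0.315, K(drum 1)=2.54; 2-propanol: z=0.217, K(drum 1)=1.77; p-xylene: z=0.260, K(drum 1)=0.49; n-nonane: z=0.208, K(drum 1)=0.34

Drum 1:
Let ψ₁ = V/F and solve Σ zᵢ(Kᵢ−1)/(1+ψ₁(Kᵢ−1)) = 0.
Feasibility: ΣzᵢKᵢ = 1.382, Σzᵢ/Kᵢ = 1.389 — both > 1, two phases present.
Iterate (Newton) starting at ψ₁ = 0.5:
  ψ₁ = 0.500: g = 0.0118, g' = -0.629 → ψ₁ = 0.519
Converged at ψ₁ = 0.519.
Drum-1 compositions:
  carbon tetrachloride: x = 0.175, y = 0.445
  2-propanol: x = 0.155, y = 0.274
  p-xylene: x = 0.354, y = 0.173
  n-nonane: x = 0.316, y = 0.108
Drum-2 feed = drum-1 vapor: z₂ = (0.4448, 0.2745, 0.1732, 0.1075).
Drum 2:
Newton iteration, ψ₂⁰ = 0.5:
  ψ₂ = 0.500: g = -0.0214, g' = -0.481 → ψ₂ = 0.455
  ψ₂ = 0.455: g = -0.0006, g' = -0.455 → ψ₂ = 0.454
Converged at ψ₂ = 0.454.
  carbon tetrachloride: x = 0.334, y = 0.578
  2-propanol: x = 0.252, y = 0.302
  p-xylene: x = 0.249, y = 0.082
  n-nonane: x = 0.165, y = 0.038

x_carbon tetrachloride (drum 2) = 0.334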